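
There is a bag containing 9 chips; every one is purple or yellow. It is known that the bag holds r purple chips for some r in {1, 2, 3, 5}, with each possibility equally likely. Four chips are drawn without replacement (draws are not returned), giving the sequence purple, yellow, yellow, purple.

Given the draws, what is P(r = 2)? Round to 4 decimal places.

For each hypothesis, P(data | H) works out to: P(data | r = 1) = (1/9)(8/8)(7/7)(0/6) = 0; P(data | r = 2) = (2/9)(7/8)(6/7)(1/6) = 1/36; P(data | r = 3) = (3/9)(6/8)(5/7)(2/6) = 5/84; P(data | r = 5) = (5/9)(4/8)(3/7)(4/6) = 5/63.
Weighting by the prior gives 1/4 · 0 = 0, 1/4 · 1/36 = 1/144, 1/4 · 5/84 = 5/336, 1/4 · 5/63 = 5/252; with total 1/24.
Therefore the posterior P(r = 2 | data) = (1/144) / (1/24) = 1/6.

0.1667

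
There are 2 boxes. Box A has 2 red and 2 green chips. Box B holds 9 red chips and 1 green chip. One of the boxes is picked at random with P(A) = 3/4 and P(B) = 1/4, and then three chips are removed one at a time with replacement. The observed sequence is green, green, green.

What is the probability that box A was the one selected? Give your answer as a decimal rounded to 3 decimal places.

0.997

For each hypothesis, P(data | H) works out to: P(data | box A) = (2/4)(2/4)(2/4) = 0.125; P(data | box B) = (1/10)(1/10)(1/10) = 0.001.
The prior-weighted likelihoods are 3/4 · 0.125 = 0.09375, 1/4 · 0.001 = 0.00025; summing to 0.094.
So P(box A | data) = (0.09375) / (0.094) = 0.99734.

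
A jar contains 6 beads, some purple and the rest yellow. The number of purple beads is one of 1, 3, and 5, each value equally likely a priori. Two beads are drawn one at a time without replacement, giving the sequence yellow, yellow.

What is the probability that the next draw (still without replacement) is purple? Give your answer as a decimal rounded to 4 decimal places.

For each hypothesis, P(data | H) works out to: P(data | r = 1) = (5/6)(4/5) = 2/3; P(data | r = 3) = (3/6)(2/5) = 1/5; P(data | r = 5) = (1/6)(0/5) = 0.
Multiplying each by its prior: 1/3 · 2/3 = 2/9, 1/3 · 1/5 = 1/15, 1/3 · 0 = 0; these sum to 13/45.
The posterior is then P(r = 1 | data) = 10/13, P(r = 3 | data) = 3/13, P(r = 5 | data) = 0.
So P(purple next | data) = Σ P(purple next | H) P(H | data) = (1/4)(10/13) + (3/4)(3/13) = 19/52.

0.3654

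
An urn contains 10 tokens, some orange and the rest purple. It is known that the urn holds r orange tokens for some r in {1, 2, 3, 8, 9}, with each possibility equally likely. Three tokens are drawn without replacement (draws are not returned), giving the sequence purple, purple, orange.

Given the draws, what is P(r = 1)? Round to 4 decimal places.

0.2209

Under each hypothesis, the probability of the observed sequence is: P(data | r = 1) = (9/10)(8/9)(1/8) = 0.1; P(data | r = 2) = (8/10)(7/9)(2/8) = 0.15556; P(data | r = 3) = (7/10)(6/9)(3/8) = 0.175; P(data | r = 8) = (2/10)(1/9)(8/8) = 0.022222; P(data | r = 9) = (1/10)(0/9) = 0.
Multiplying each by its prior: 1/5 · 0.1 = 0.02, 1/5 · 0.15556 = 0.031111, 1/5 · 0.175 = 0.035, 1/5 · 0.022222 = 0.0044444, 1/5 · 0 = 0; these sum to 0.090556.
By Bayes' rule, P(r = 1 | data) = (0.02) / (0.090556) = 0.22086.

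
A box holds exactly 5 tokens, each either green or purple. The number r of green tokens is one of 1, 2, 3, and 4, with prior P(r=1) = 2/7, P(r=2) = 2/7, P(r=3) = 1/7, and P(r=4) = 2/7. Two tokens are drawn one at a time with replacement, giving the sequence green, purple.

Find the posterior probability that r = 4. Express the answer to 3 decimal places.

0.235

Under each hypothesis, the probability of the observed sequence is: P(data | r = 1) = (1/5)(4/5) = 4/25; P(data | r = 2) = (2/5)(3/5) = 6/25; P(data | r = 3) = (3/5)(2/5) = 6/25; P(data | r = 4) = (4/5)(1/5) = 4/25.
Weighting by the prior gives 2/7 · 4/25 = 8/175, 2/7 · 6/25 = 12/175, 1/7 · 6/25 = 6/175, 2/7 · 4/25 = 8/175; these sum to 34/175.
Therefore the posterior P(r = 4 | data) = (8/175) / (34/175) = 4/17.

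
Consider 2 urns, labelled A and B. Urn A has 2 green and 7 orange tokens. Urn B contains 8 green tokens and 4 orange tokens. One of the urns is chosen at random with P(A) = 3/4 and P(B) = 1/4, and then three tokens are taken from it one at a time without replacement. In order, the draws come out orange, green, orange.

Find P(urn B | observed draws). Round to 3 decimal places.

0.127

Compute the likelihood of the observed sequence for each case: P(data | urn A) = (7/9)(2/8)(6/7) = 1/6; P(data | urn B) = (4/12)(8/11)(3/10) = 4/55.
Multiplying each by its prior: 3/4 · 1/6 = 1/8, 1/4 · 4/55 = 1/55; with total 63/440.
Hence P(urn B | data) = (1/55) / (63/440) = 8/63.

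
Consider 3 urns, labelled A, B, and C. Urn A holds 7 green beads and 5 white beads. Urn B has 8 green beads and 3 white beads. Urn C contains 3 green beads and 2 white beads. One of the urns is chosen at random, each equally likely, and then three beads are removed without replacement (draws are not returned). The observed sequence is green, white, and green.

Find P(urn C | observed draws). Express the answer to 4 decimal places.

Compute the likelihood of the observed sequence for each case: P(data | urn A) = (7/12)(5/11)(6/10) = 0.15909; P(data | urn B) = (8/11)(3/10)(7/9) = 0.1697; P(data | urn C) = (3/5)(2/4)(2/3) = 0.2.
Weighting by the prior gives 1/3 · 0.15909 = 0.05303, 1/3 · 0.1697 = 0.056566, 1/3 · 0.2 = 0.066667; these sum to 0.17626.
By Bayes' rule, P(urn C | data) = (0.066667) / (0.17626) = 0.37822.

0.3782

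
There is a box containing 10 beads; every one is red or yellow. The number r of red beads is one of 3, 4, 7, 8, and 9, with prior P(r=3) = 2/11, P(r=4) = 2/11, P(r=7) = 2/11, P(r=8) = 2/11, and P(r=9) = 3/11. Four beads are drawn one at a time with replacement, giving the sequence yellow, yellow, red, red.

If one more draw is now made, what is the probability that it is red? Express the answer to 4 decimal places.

0.5369

For each hypothesis, P(data | H) works out to: P(data | r = 3) = (7/10)(7/10)(3/10)(3/10) = 0.0441; P(data | r = 4) = (6/10)(6/10)(4/10)(4/10) = 0.0576; P(data | r = 7) = (3/10)(3/10)(7/10)(7/10) = 0.0441; P(data | r = 8) = (2/10)(2/10)(8/10)(8/10) = 0.0256; P(data | r = 9) = (1/10)(1/10)(9/10)(9/10) = 0.0081.
Weighting by the prior gives 2/11 · 0.0441 = 0.0080182, 2/11 · 0.0576 = 0.010473, 2/11 · 0.0441 = 0.0080182, 2/11 · 0.0256 = 0.0046545, 3/11 · 0.0081 = 0.0022091; with total 0.033373.
The posterior is then P(r = 3 | data) = 0.24026, P(r = 4 | data) = 0.31381, P(r = 7 | data) = 0.24026, P(r = 8 | data) = 0.13947, P(r = 9 | data) = 0.066194.
So P(red next | data) = Σ P(red next | H) P(H | data) = (3/10)(0.24026) + (2/5)(0.31381) + (7/10)(0.24026) + (4/5)(0.13947) + (9/10)(0.066194) = 0.53694.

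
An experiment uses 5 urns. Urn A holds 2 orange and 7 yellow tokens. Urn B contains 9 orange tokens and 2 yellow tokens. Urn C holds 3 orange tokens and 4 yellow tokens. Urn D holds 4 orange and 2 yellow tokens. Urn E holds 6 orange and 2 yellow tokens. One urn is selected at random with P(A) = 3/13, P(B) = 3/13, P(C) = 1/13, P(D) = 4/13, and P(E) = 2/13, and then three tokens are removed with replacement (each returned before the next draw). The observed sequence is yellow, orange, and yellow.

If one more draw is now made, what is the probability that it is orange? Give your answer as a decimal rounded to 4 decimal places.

0.4769

For each hypothesis, P(data | H) works out to: P(data | urn A) = (7/9)(2/9)(7/9) = 0.13443; P(data | urn B) = (2/11)(9/11)(2/11) = 0.027047; P(data | urn C) = (4/7)(3/7)(4/7) = 0.13994; P(data | urn D) = (2/6)(4/6)(2/6) = 0.074074; P(data | urn E) = (2/8)(6/8)(2/8) = 0.046875.
Multiplying each by its prior: 3/13 · 0.13443 = 0.031022, 3/13 · 0.027047 = 0.0062417, 1/13 · 0.13994 = 0.010765, 4/13 · 0.074074 = 0.022792, 2/13 · 0.046875 = 0.0072115; with total 0.078032.
Dividing through by the total gives posterior P(urn A | data) = 0.39756, P(urn B | data) = 0.079988, P(urn C | data) = 0.13795, P(urn D | data) = 0.29208, P(urn E | data) = 0.092417.
Averaging over the posterior, P(orange next | data) = (2/9)(0.39756) + (9/11)(0.079988) + (3/7)(0.13795) + (2/3)(0.29208) + (3/4)(0.092417) = 0.47695.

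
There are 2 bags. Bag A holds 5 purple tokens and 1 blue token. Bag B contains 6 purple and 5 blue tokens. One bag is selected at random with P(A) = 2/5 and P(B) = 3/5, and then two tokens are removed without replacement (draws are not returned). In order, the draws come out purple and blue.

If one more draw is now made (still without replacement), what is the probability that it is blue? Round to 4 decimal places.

Under each hypothesis, the probability of the observed sequence is: P(data | bag A) = (5/6)(1/5) = 1/6; P(data | bag B) = (6/11)(5/10) = 3/11.
Multiplying each by its prior: 2/5 · 1/6 = 1/15, 3/5 · 3/11 = 9/55; with total 38/165.
Dividing through by the total gives posterior P(bag A | data) = 11/38, P(bag B | data) = 27/38.
Averaging over the posterior, P(blue next | data) = (0)(11/38) + (4/9)(27/38) = 6/19.

0.3158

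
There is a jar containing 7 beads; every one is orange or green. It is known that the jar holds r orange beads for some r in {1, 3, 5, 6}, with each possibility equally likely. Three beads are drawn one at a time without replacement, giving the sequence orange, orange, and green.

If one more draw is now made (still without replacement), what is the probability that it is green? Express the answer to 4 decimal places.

Under each hypothesis, the probability of the observed sequence is: P(data | r = 1) = (1/7)(0/6) = 0; P(data | r = 3) = (3/7)(2/6)(4/5) = 4/35; P(data | r = 5) = (5/7)(4/6)(2/5) = 4/21; P(data | r = 6) = (6/7)(5/6)(1/5) = 1/7.
The prior-weighted likelihoods are 1/4 · 0 = 0, 1/4 · 4/35 = 1/35, 1/4 · 4/21 = 1/21, 1/4 · 1/7 = 1/28; these sum to 47/420.
Normalising, the posterior is P(r = 1 | data) = 0, P(r = 3 | data) = 12/47, P(r = 5 | data) = 20/47, P(r = 6 | data) = 15/47.
Averaging over the posterior, P(green next | data) = (3/4)(12/47) + (1/4)(20/47) + (0)(15/47) = 14/47.

0.2979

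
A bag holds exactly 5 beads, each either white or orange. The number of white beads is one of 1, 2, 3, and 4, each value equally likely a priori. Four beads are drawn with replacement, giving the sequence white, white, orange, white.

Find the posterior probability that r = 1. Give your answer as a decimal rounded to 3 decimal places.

The likelihood of the observed sequence under each hypothesis: P(data | r = 1) = (1/5)(1/5)(4/5)(1/5) = 0.0064; P(data | r = 2) = (2/5)(2/5)(3/5)(2/5) = 0.0384; P(data | r = 3) = (3/5)(3/5)(2/5)(3/5) = 0.0864; P(data | r = 4) = (4/5)(4/5)(1/5)(4/5) = 0.1024.
The prior-weighted likelihoods are 1/4 · 0.0064 = 0.0016, 1/4 · 0.0384 = 0.0096, 1/4 · 0.0864 = 0.0216, 1/4 · 0.1024 = 0.0256; these sum to 0.0584.
By Bayes' rule, P(r = 1 | data) = (0.0016) / (0.0584) = 0.027397.

0.027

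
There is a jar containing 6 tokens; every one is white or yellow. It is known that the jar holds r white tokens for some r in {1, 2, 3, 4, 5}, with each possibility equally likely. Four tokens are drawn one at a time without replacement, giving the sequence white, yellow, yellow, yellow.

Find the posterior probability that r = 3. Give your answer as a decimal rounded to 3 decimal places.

Compute the likelihood of the observed sequence for each case: P(data | r = 1) = (1/6)(5/5)(4/4)(3/3) = 1/6; P(data | r = 2) = (2/6)(4/5)(3/4)(2/3) = 2/15; P(data | r = 3) = (3/6)(3/5)(2/4)(1/3) = 1/20; P(data | r = 4) = (4/6)(2/5)(1/4)(0/3) = 0; P(data | r = 5) = (5/6)(1/5)(0/4) = 0.
Multiplying each by its prior: 1/5 · 1/6 = 1/30, 1/5 · 2/15 = 2/75, 1/5 · 1/20 = 1/100, 1/5 · 0 = 0, 1/5 · 0 = 0; summing to 7/100.
Hence P(r = 3 | data) = (1/100) / (7/100) = 1/7.

0.143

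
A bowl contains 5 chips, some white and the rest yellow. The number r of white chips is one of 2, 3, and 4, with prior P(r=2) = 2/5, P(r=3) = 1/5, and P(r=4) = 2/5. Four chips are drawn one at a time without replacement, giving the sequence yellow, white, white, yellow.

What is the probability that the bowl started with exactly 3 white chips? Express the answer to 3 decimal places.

For each hypothesis, P(data | H) works out to: P(data | r = 2) = (3/5)(2/4)(1/3)(2/2) = 1/10; P(data | r = 3) = (2/5)(3/4)(2/3)(1/2) = 1/10; P(data | r = 4) = (1/5)(4/4)(3/3)(0/2) = 0.
Weighting by the prior gives 2/5 · 1/10 = 1/25, 1/5 · 1/10 = 1/50, 2/5 · 0 = 0; summing to 3/50.
Hence P(r = 3 | data) = (1/50) / (3/50) = 1/3.

0.333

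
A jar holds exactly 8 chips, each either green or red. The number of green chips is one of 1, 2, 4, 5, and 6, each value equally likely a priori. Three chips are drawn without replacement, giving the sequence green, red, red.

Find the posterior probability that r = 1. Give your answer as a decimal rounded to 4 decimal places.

0.2188

For each hypothesis, P(data | H) works out to: P(data | r = 1) = (1/8)(7/7)(6/6) = 1/8; P(data | r = 2) = (2/8)(6/7)(5/6) = 5/28; P(data | r = 4) = (4/8)(4/7)(3/6) = 1/7; P(data | r = 5) = (5/8)(3/7)(2/6) = 5/56; P(data | r = 6) = (6/8)(2/7)(1/6) = 1/28.
Weighting by the prior gives 1/5 · 1/8 = 1/40, 1/5 · 5/28 = 1/28, 1/5 · 1/7 = 1/35, 1/5 · 5/56 = 1/56, 1/5 · 1/28 = 1/140; these sum to 4/35.
Therefore the posterior P(r = 1 | data) = (1/40) / (4/35) = 7/32.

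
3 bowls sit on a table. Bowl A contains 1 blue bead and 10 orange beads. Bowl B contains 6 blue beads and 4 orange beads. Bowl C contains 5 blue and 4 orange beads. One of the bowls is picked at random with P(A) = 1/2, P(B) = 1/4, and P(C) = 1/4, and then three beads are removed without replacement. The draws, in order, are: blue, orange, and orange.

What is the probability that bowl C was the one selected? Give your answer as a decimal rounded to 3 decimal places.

Compute the likelihood of the observed sequence for each case: P(data | bowl A) = (1/11)(10/10)(9/9) = 0.090909; P(data | bowl B) = (6/10)(4/9)(3/8) = 0.1; P(data | bowl C) = (5/9)(4/8)(3/7) = 0.11905.
The prior-weighted likelihoods are 1/2 · 0.090909 = 0.045455, 1/4 · 0.1 = 0.025, 1/4 · 0.11905 = 0.029762; summing to 0.10022.
By Bayes' rule, P(bowl C | data) = (0.029762) / (0.10022) = 0.29698.

0.297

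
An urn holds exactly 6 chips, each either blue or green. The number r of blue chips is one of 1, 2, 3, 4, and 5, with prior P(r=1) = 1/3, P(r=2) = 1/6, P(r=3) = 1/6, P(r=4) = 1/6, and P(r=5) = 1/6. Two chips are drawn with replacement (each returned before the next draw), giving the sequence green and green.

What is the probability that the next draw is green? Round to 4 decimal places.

0.7292

Under each hypothesis, the probability of the observed sequence is: P(data | r = 1) = (5/6)(5/6) = 25/36; P(data | r = 2) = (4/6)(4/6) = 4/9; P(data | r = 3) = (3/6)(3/6) = 1/4; P(data | r = 4) = (2/6)(2/6) = 1/9; P(data | r = 5) = (1/6)(1/6) = 1/36.
Weighting by the prior gives 1/3 · 25/36 = 25/108, 1/6 · 4/9 = 2/27, 1/6 · 1/4 = 1/24, 1/6 · 1/9 = 1/54, 1/6 · 1/36 = 1/216; with total 10/27.
Normalising, the posterior is P(r = 1 | data) = 5/8, P(r = 2 | data) = 1/5, P(r = 3 | data) = 9/80, P(r = 4 | data) = 1/20, P(r = 5 | data) = 1/80.
The predictive probability is P(green next | data) = (5/6)(5/8) + (2/3)(1/5) + (1/2)(9/80) + (1/3)(1/20) + (1/6)(1/80) = 35/48.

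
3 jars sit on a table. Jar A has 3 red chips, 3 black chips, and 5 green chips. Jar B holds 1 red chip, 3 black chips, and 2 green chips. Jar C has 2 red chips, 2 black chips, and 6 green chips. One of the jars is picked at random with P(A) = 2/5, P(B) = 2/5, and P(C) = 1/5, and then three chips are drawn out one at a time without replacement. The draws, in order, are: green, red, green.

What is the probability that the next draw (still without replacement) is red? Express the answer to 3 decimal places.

For each hypothesis, P(data | H) works out to: P(data | jar A) = (5/11)(3/10)(4/9) = 0.060606; P(data | jar B) = (2/6)(1/5)(1/4) = 0.016667; P(data | jar C) = (6/10)(2/9)(5/8) = 0.083333.
The prior-weighted likelihoods are 2/5 · 0.060606 = 0.024242, 2/5 · 0.016667 = 0.0066667, 1/5 · 0.083333 = 0.016667; these sum to 0.047576.
Normalising, the posterior is P(jar A | data) = 0.50955, P(jar B | data) = 0.14013, P(jar C | data) = 0.35032.
Averaging over the posterior, P(red next | data) = (1/4)(0.50955) + (0)(0.14013) + (1/7)(0.35032) = 0.17743.

0.177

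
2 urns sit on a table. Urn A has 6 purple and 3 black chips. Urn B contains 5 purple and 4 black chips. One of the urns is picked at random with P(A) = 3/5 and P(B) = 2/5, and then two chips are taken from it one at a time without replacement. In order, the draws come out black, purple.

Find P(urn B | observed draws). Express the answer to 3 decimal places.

Under each hypothesis, the probability of the observed sequence is: P(data | urn A) = (3/9)(6/8) = 1/4; P(data | urn B) = (4/9)(5/8) = 5/18.
The prior-weighted likelihoods are 3/5 · 1/4 = 3/20, 2/5 · 5/18 = 1/9; summing to 47/180.
Therefore the posterior P(urn B | data) = (1/9) / (47/180) = 20/47.

0.426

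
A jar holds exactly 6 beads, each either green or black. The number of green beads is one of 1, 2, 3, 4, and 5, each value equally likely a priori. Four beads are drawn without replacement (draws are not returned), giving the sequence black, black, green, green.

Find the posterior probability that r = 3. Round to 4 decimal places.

The likelihood of the observed sequence under each hypothesis: P(data | r = 1) = (5/6)(4/5)(1/4)(0/3) = 0; P(data | r = 2) = (4/6)(3/5)(2/4)(1/3) = 1/15; P(data | r = 3) = (3/6)(2/5)(3/4)(2/3) = 1/10; P(data | r = 4) = (2/6)(1/5)(4/4)(3/3) = 1/15; P(data | r = 5) = (1/6)(0/5) = 0.
Multiplying each by its prior: 1/5 · 0 = 0, 1/5 · 1/15 = 1/75, 1/5 · 1/10 = 1/50, 1/5 · 1/15 = 1/75, 1/5 · 0 = 0; with total 7/150.
By Bayes' rule, P(r = 3 | data) = (1/50) / (7/150) = 3/7.

0.4286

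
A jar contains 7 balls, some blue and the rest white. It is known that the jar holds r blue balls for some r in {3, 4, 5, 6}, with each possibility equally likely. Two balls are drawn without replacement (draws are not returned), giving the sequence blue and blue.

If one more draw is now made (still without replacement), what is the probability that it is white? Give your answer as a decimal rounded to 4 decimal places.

Compute the likelihood of the observed sequence for each case: P(data | r = 3) = (3/7)(2/6) = 1/7; P(data | r = 4) = (4/7)(3/6) = 2/7; P(data | r = 5) = (5/7)(4/6) = 10/21; P(data | r = 6) = (6/7)(5/6) = 5/7.
Weighting by the prior gives 1/4 · 1/7 = 1/28, 1/4 · 2/7 = 1/14, 1/4 · 10/21 = 5/42, 1/4 · 5/7 = 5/28; summing to 17/42.
Dividing through by the total gives posterior P(r = 3 | data) = 3/34, P(r = 4 | data) = 3/17, P(r = 5 | data) = 5/17, P(r = 6 | data) = 15/34.
Averaging over the posterior, P(white next | data) = (4/5)(3/34) + (3/5)(3/17) + (2/5)(5/17) + (1/5)(15/34) = 13/34.

0.3824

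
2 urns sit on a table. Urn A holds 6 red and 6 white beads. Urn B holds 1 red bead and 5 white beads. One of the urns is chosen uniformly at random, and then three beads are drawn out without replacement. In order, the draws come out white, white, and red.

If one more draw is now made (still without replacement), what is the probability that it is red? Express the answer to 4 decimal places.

Under each hypothesis, the probability of the observed sequence is: P(data | urn A) = (6/12)(5/11)(6/10) = 3/22; P(data | urn B) = (5/6)(4/5)(1/4) = 1/6.
Weighting by the prior gives 1/2 · 3/22 = 3/44, 1/2 · 1/6 = 1/12; with total 5/33.
The posterior is then P(urn A | data) = 9/20, P(urn B | data) = 11/20.
The predictive probability is P(red next | data) = (5/9)(9/20) + (0)(11/20) = 1/4.

0.2500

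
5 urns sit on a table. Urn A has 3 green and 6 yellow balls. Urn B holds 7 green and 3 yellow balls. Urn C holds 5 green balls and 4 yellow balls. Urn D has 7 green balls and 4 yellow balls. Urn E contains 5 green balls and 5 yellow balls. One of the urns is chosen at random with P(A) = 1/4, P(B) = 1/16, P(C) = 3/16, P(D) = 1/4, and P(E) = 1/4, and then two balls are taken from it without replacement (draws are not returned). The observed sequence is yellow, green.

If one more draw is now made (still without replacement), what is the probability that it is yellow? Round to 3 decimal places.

For each hypothesis, P(data | H) works out to: P(data | urn A) = (6/9)(3/8) = 0.25; P(data | urn B) = (3/10)(7/9) = 0.23333; P(data | urn C) = (4/9)(5/8) = 0.27778; P(data | urn D) = (4/11)(7/10) = 0.25455; P(data | urn E) = (5/10)(5/9) = 0.27778.
Weighting by the prior gives 1/4 · 0.25 = 0.0625, 1/16 · 0.23333 = 0.014583, 3/16 · 0.27778 = 0.052083, 1/4 · 0.25455 = 0.063636, 1/4 · 0.27778 = 0.069444; with total 0.26225.
The posterior is then P(urn A | data) = 0.23832, P(urn B | data) = 0.055609, P(urn C | data) = 0.1986, P(urn D | data) = 0.24266, P(urn E | data) = 0.26481.
Averaging over the posterior, P(yellow next | data) = (5/7)(0.23832) + (1/4)(0.055609) + (3/7)(0.1986) + (1/3)(0.24266) + (1/2)(0.26481) = 0.48254.

0.483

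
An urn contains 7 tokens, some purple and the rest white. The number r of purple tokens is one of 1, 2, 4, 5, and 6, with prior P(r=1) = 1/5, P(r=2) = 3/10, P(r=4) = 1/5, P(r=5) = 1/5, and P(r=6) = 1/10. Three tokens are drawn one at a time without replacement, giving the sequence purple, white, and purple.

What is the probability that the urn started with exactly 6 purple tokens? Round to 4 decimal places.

0.1415

Compute the likelihood of the observed sequence for each case: P(data | r = 1) = (1/7)(6/6)(0/5) = 0; P(data | r = 2) = (2/7)(5/6)(1/5) = 1/21; P(data | r = 4) = (4/7)(3/6)(3/5) = 6/35; P(data | r = 5) = (5/7)(2/6)(4/5) = 4/21; P(data | r = 6) = (6/7)(1/6)(5/5) = 1/7.
The prior-weighted likelihoods are 1/5 · 0 = 0, 3/10 · 1/21 = 1/70, 1/5 · 6/35 = 6/175, 1/5 · 4/21 = 4/105, 1/10 · 1/7 = 1/70; with total 53/525.
By Bayes' rule, P(r = 6 | data) = (1/70) / (53/525) = 15/106.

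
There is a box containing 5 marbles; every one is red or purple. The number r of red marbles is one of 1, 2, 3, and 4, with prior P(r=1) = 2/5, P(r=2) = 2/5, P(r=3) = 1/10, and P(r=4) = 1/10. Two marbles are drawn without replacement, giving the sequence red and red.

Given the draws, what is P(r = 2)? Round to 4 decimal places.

For each hypothesis, P(data | H) works out to: P(data | r = 1) = (1/5)(0/4) = 0; P(data | r = 2) = (2/5)(1/4) = 1/10; P(data | r = 3) = (3/5)(2/4) = 3/10; P(data | r = 4) = (4/5)(3/4) = 3/5.
Weighting by the prior gives 2/5 · 0 = 0, 2/5 · 1/10 = 1/25, 1/10 · 3/10 = 3/100, 1/10 · 3/5 = 3/50; with total 13/100.
So P(r = 2 | data) = (1/25) / (13/100) = 4/13.

0.3077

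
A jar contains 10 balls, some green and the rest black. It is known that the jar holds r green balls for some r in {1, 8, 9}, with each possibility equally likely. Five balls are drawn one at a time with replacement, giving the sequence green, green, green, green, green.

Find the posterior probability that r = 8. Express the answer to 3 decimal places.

For each hypothesis, P(data | H) works out to: P(data | r = 1) = (1/10)(1/10)(1/10)(1/10)(1/10) = 1e-05; P(data | r = 8) = (8/10)(8/10)(8/10)(8/10)(8/10) = 0.32768; P(data | r = 9) = (9/10)(9/10)(9/10)(9/10)(9/10) = 0.59049.
The prior-weighted likelihoods are 1/3 · 1e-05 = 3.3333e-06, 1/3 · 0.32768 = 0.10923, 1/3 · 0.59049 = 0.19683; with total 0.30606.
Hence P(r = 8 | data) = (0.10923) / (0.30606) = 0.35688.

0.357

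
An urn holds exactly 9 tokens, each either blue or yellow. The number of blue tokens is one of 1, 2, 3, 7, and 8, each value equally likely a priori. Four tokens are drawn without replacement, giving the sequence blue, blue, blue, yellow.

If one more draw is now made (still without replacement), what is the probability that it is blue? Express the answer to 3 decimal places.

Under each hypothesis, the probability of the observed sequence is: P(data | r = 1) = (1/9)(0/8) = 0; P(data | r = 2) = (2/9)(1/8)(0/7) = 0; P(data | r = 3) = (3/9)(2/8)(1/7)(6/6) = 1/84; P(data | r = 7) = (7/9)(6/8)(5/7)(2/6) = 5/36; P(data | r = 8) = (8/9)(7/8)(6/7)(1/6) = 1/9.
The prior-weighted likelihoods are 1/5 · 0 = 0, 1/5 · 0 = 0, 1/5 · 1/84 = 1/420, 1/5 · 5/36 = 1/36, 1/5 · 1/9 = 1/45; summing to 11/210.
The posterior is then P(r = 1 | data) = 0, P(r = 2 | data) = 0, P(r = 3 | data) = 1/22, P(r = 7 | data) = 35/66, P(r = 8 | data) = 14/33.
So P(blue next | data) = Σ P(blue next | H) P(H | data) = (0)(1/22) + (4/5)(35/66) + (1)(14/33) = 28/33.

0.848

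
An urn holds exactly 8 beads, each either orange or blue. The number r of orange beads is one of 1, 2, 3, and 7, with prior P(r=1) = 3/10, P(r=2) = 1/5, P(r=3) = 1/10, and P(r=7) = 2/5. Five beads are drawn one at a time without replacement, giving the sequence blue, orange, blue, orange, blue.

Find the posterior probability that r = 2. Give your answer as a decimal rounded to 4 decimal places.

0.5714

Compute the likelihood of the observed sequence for each case: P(data | r = 1) = (7/8)(1/7)(6/6)(0/5) = 0; P(data | r = 2) = (6/8)(2/7)(5/6)(1/5)(4/4) = 1/28; P(data | r = 3) = (5/8)(3/7)(4/6)(2/5)(3/4) = 3/56; P(data | r = 7) = (1/8)(7/7)(0/6) = 0.
Multiplying each by its prior: 3/10 · 0 = 0, 1/5 · 1/28 = 1/140, 1/10 · 3/56 = 3/560, 2/5 · 0 = 0; summing to 1/80.
By Bayes' rule, P(r = 2 | data) = (1/140) / (1/80) = 4/7.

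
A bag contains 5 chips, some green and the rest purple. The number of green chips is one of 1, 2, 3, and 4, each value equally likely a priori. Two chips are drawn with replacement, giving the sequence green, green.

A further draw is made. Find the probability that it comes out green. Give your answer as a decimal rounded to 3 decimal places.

For each hypothesis, P(data | H) works out to: P(data | r = 1) = (1/5)(1/5) = 1/25; P(data | r = 2) = (2/5)(2/5) = 4/25; P(data | r = 3) = (3/5)(3/5) = 9/25; P(data | r = 4) = (4/5)(4/5) = 16/25.
The prior-weighted likelihoods are 1/4 · 1/25 = 1/100, 1/4 · 4/25 = 1/25, 1/4 · 9/25 = 9/100, 1/4 · 16/25 = 4/25; these sum to 3/10.
The posterior is then P(r = 1 | data) = 1/30, P(r = 2 | data) = 2/15, P(r = 3 | data) = 3/10, P(r = 4 | data) = 8/15.
The predictive probability is P(green next | data) = (1/5)(1/30) + (2/5)(2/15) + (3/5)(3/10) + (4/5)(8/15) = 2/3.

0.667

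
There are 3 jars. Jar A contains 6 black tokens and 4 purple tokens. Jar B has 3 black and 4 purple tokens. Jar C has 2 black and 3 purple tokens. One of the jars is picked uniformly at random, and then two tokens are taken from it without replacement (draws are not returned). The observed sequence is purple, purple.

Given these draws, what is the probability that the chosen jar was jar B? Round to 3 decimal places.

The likelihood of the observed sequence under each hypothesis: P(data | jar A) = (4/10)(3/9) = 2/15; P(data | jar B) = (4/7)(3/6) = 2/7; P(data | jar C) = (3/5)(2/4) = 3/10.
The prior-weighted likelihoods are 1/3 · 2/15 = 2/45, 1/3 · 2/7 = 2/21, 1/3 · 3/10 = 1/10; with total 151/630.
Therefore the posterior P(jar B | data) = (2/21) / (151/630) = 60/151.

0.397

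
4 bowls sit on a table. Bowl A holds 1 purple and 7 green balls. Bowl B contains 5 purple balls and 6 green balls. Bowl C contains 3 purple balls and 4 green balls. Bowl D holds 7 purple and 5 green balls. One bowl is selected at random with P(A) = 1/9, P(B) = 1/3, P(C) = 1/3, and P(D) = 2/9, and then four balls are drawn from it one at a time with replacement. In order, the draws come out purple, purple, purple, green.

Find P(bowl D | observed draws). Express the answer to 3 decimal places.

0.363

The likelihood of the observed sequence under each hypothesis: P(data | bowl A) = (1/8)(1/8)(1/8)(7/8) = 0.001709; P(data | bowl B) = (5/11)(5/11)(5/11)(6/11) = 0.051226; P(data | bowl C) = (3/7)(3/7)(3/7)(4/7) = 0.044981; P(data | bowl D) = (7/12)(7/12)(7/12)(5/12) = 0.082706.
Multiplying each by its prior: 1/9 · 0.001709 = 0.00018989, 1/3 · 0.051226 = 0.017075, 1/3 · 0.044981 = 0.014994, 2/9 · 0.082706 = 0.018379; summing to 0.050638.
Therefore the posterior P(bowl D | data) = (0.018379) / (0.050638) = 0.36295.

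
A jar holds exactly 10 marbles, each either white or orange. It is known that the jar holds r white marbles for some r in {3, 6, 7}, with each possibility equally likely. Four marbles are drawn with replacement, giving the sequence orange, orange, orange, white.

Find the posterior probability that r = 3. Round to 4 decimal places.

0.6423

Compute the likelihood of the observed sequence for each case: P(data | r = 3) = (7/10)(7/10)(7/10)(3/10) = 0.1029; P(data | r = 6) = (4/10)(4/10)(4/10)(6/10) = 0.0384; P(data | r = 7) = (3/10)(3/10)(3/10)(7/10) = 0.0189.
Multiplying each by its prior: 1/3 · 0.1029 = 0.0343, 1/3 · 0.0384 = 0.0128, 1/3 · 0.0189 = 0.0063; these sum to 0.0534.
Hence P(r = 3 | data) = (0.0343) / (0.0534) = 0.64232.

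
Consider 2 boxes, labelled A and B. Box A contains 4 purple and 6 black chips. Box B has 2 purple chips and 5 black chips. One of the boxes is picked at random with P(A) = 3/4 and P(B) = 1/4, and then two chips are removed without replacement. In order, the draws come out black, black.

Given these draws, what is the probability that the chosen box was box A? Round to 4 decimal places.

0.6774

The likelihood of the observed sequence under each hypothesis: P(data | box A) = (6/10)(5/9) = 1/3; P(data | box B) = (5/7)(4/6) = 10/21.
The prior-weighted likelihoods are 3/4 · 1/3 = 1/4, 1/4 · 10/21 = 5/42; these sum to 31/84.
So P(box A | data) = (1/4) / (31/84) = 21/31.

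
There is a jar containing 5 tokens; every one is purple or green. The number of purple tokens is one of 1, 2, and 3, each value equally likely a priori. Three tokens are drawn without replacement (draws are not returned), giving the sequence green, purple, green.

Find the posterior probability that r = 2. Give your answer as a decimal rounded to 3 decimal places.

For each hypothesis, P(data | H) works out to: P(data | r = 1) = (4/5)(1/4)(3/3) = 1/5; P(data | r = 2) = (3/5)(2/4)(2/3) = 1/5; P(data | r = 3) = (2/5)(3/4)(1/3) = 1/10.
The prior-weighted likelihoods are 1/3 · 1/5 = 1/15, 1/3 · 1/5 = 1/15, 1/3 · 1/10 = 1/30; summing to 1/6.
Hence P(r = 2 | data) = (1/15) / (1/6) = 2/5.

0.400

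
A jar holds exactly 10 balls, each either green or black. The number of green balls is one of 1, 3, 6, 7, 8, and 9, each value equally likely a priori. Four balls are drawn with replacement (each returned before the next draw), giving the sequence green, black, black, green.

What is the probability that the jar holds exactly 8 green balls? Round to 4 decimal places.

0.1365

For each hypothesis, P(data | H) works out to: P(data | r = 1) = (1/10)(9/10)(9/10)(1/10) = 0.0081; P(data | r = 3) = (3/10)(7/10)(7/10)(3/10) = 0.0441; P(data | r = 6) = (6/10)(4/10)(4/10)(6/10) = 0.0576; P(data | r = 7) = (7/10)(3/10)(3/10)(7/10) = 0.0441; P(data | r = 8) = (8/10)(2/10)(2/10)(8/10) = 0.0256; P(data | r = 9) = (9/10)(1/10)(1/10)(9/10) = 0.0081.
The prior-weighted likelihoods are 1/6 · 0.0081 = 0.00135, 1/6 · 0.0441 = 0.00735, 1/6 · 0.0576 = 0.0096, 1/6 · 0.0441 = 0.00735, 1/6 · 0.0256 = 0.0042667, 1/6 · 0.0081 = 0.00135; these sum to 0.031267.
Hence P(r = 8 | data) = (0.0042667) / (0.031267) = 0.13646.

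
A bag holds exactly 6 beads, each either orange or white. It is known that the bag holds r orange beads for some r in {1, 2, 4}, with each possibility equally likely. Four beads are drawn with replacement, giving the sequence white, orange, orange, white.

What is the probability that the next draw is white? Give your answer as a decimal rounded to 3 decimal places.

0.554

The likelihood of the observed sequence under each hypothesis: P(data | r = 1) = (5/6)(1/6)(1/6)(5/6) = 0.01929; P(data | r = 2) = (4/6)(2/6)(2/6)(4/6) = 0.049383; P(data | r = 4) = (2/6)(4/6)(4/6)(2/6) = 0.049383.
Weighting by the prior gives 1/3 · 0.01929 = 0.00643, 1/3 · 0.049383 = 0.016461, 1/3 · 0.049383 = 0.016461; summing to 0.039352.
Normalising, the posterior is P(r = 1 | data) = 0.1634, P(r = 2 | data) = 0.4183, P(r = 4 | data) = 0.4183.
So P(white next | data) = Σ P(white next | H) P(H | data) = (5/6)(0.1634) + (2/3)(0.4183) + (1/3)(0.4183) = 0.55447.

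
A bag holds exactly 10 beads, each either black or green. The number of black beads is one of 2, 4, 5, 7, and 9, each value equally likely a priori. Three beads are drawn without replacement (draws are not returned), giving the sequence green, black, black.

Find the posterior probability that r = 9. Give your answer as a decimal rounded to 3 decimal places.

0.187

The likelihood of the observed sequence under each hypothesis: P(data | r = 2) = (8/10)(2/9)(1/8) = 0.022222; P(data | r = 4) = (6/10)(4/9)(3/8) = 0.1; P(data | r = 5) = (5/10)(5/9)(4/8) = 0.13889; P(data | r = 7) = (3/10)(7/9)(6/8) = 0.175; P(data | r = 9) = (1/10)(9/9)(8/8) = 0.1.
The prior-weighted likelihoods are 1/5 · 0.022222 = 0.0044444, 1/5 · 0.1 = 0.02, 1/5 · 0.13889 = 0.027778, 1/5 · 0.175 = 0.035, 1/5 · 0.1 = 0.02; summing to 0.10722.
Therefore the posterior P(r = 9 | data) = (0.02) / (0.10722) = 0.18653.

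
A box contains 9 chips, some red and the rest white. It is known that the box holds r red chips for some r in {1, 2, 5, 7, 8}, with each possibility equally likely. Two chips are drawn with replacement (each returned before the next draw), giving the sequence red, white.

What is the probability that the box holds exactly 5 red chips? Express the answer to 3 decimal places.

The likelihood of the observed sequence under each hypothesis: P(data | r = 1) = (1/9)(8/9) = 8/81; P(data | r = 2) = (2/9)(7/9) = 14/81; P(data | r = 5) = (5/9)(4/9) = 20/81; P(data | r = 7) = (7/9)(2/9) = 14/81; P(data | r = 8) = (8/9)(1/9) = 8/81.
Weighting by the prior gives 1/5 · 8/81 = 8/405, 1/5 · 14/81 = 14/405, 1/5 · 20/81 = 4/81, 1/5 · 14/81 = 14/405, 1/5 · 8/81 = 8/405; these sum to 64/405.
Therefore the posterior P(r = 5 | data) = (4/81) / (64/405) = 5/16.

0.313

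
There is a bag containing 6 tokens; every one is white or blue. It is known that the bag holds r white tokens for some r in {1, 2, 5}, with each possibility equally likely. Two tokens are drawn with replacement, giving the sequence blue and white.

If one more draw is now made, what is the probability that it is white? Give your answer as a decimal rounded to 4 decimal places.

The likelihood of the observed sequence under each hypothesis: P(data | r = 1) = (5/6)(1/6) = 5/36; P(data | r = 2) = (4/6)(2/6) = 2/9; P(data | r = 5) = (1/6)(5/6) = 5/36.
The prior-weighted likelihoods are 1/3 · 5/36 = 5/108, 1/3 · 2/9 = 2/27, 1/3 · 5/36 = 5/108; these sum to 1/6.
Normalising, the posterior is P(r = 1 | data) = 5/18, P(r = 2 | data) = 4/9, P(r = 5 | data) = 5/18.
Averaging over the posterior, P(white next | data) = (1/6)(5/18) + (1/3)(4/9) + (5/6)(5/18) = 23/54.

0.4259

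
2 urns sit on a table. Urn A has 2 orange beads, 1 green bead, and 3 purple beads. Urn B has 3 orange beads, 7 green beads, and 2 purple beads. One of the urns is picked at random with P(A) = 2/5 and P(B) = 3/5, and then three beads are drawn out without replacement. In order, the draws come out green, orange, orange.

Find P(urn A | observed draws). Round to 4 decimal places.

0.2588

Under each hypothesis, the probability of the observed sequence is: P(data | urn A) = (1/6)(2/5)(1/4) = 0.016667; P(data | urn B) = (7/12)(3/11)(2/10) = 0.031818.
Multiplying each by its prior: 2/5 · 0.016667 = 0.0066667, 3/5 · 0.031818 = 0.019091; these sum to 0.025758.
So P(urn A | data) = (0.0066667) / (0.025758) = 0.25882.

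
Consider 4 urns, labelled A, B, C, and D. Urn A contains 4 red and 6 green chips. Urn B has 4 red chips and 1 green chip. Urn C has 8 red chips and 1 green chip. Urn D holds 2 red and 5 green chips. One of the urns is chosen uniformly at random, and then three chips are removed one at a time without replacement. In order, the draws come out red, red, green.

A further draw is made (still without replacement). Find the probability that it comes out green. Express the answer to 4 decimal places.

Under each hypothesis, the probability of the observed sequence is: P(data | urn A) = (4/10)(3/9)(6/8) = 0.1; P(data | urn B) = (4/5)(3/4)(1/3) = 0.2; P(data | urn C) = (8/9)(7/8)(1/7) = 0.11111; P(data | urn D) = (2/7)(1/6)(5/5) = 0.047619.
The prior-weighted likelihoods are 1/4 · 0.1 = 0.025, 1/4 · 0.2 = 0.05, 1/4 · 0.11111 = 0.027778, 1/4 · 0.047619 = 0.011905; these sum to 0.11468.
Dividing through by the total gives posterior P(urn A | data) = 0.21799, P(urn B | data) = 0.43599, P(urn C | data) = 0.24221, P(urn D | data) = 0.10381.
The predictive probability is P(green next | data) = (5/7)(0.21799) + (0)(0.43599) + (0)(0.24221) + (1)(0.10381) = 0.25952.

0.2595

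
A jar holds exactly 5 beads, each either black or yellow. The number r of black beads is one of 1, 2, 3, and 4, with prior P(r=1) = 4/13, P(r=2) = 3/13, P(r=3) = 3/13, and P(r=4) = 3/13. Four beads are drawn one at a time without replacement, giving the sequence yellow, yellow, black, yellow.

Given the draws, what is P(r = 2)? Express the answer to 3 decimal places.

0.273

The likelihood of the observed sequence under each hypothesis: P(data | r = 1) = (4/5)(3/4)(1/3)(2/2) = 1/5; P(data | r = 2) = (3/5)(2/4)(2/3)(1/2) = 1/10; P(data | r = 3) = (2/5)(1/4)(3/3)(0/2) = 0; P(data | r = 4) = (1/5)(0/4) = 0.
The prior-weighted likelihoods are 4/13 · 1/5 = 4/65, 3/13 · 1/10 = 3/130, 3/13 · 0 = 0, 3/13 · 0 = 0; with total 11/130.
By Bayes' rule, P(r = 2 | data) = (3/130) / (11/130) = 3/11.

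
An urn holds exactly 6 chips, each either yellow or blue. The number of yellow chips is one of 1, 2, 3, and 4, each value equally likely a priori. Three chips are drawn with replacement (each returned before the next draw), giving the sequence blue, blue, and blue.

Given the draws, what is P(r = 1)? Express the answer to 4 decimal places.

Under each hypothesis, the probability of the observed sequence is: P(data | r = 1) = (5/6)(5/6)(5/6) = 125/216; P(data | r = 2) = (4/6)(4/6)(4/6) = 8/27; P(data | r = 3) = (3/6)(3/6)(3/6) = 1/8; P(data | r = 4) = (2/6)(2/6)(2/6) = 1/27.
Multiplying each by its prior: 1/4 · 125/216 = 125/864, 1/4 · 8/27 = 2/27, 1/4 · 1/8 = 1/32, 1/4 · 1/27 = 1/108; with total 7/27.
So P(r = 1 | data) = (125/864) / (7/27) = 125/224.

0.5580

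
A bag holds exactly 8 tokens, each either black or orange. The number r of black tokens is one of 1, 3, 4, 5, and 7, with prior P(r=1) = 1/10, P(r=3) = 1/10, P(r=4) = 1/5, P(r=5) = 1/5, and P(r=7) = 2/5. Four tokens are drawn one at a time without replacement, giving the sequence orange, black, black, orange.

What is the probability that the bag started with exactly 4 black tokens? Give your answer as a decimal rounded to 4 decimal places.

0.4444

Compute the likelihood of the observed sequence for each case: P(data | r = 1) = (7/8)(1/7)(0/6) = 0; P(data | r = 3) = (5/8)(3/7)(2/6)(4/5) = 1/14; P(data | r = 4) = (4/8)(4/7)(3/6)(3/5) = 3/35; P(data | r = 5) = (3/8)(5/7)(4/6)(2/5) = 1/14; P(data | r = 7) = (1/8)(7/7)(6/6)(0/5) = 0.
Weighting by the prior gives 1/10 · 0 = 0, 1/10 · 1/14 = 1/140, 1/5 · 3/35 = 3/175, 1/5 · 1/14 = 1/70, 2/5 · 0 = 0; with total 27/700.
Hence P(r = 4 | data) = (3/175) / (27/700) = 4/9.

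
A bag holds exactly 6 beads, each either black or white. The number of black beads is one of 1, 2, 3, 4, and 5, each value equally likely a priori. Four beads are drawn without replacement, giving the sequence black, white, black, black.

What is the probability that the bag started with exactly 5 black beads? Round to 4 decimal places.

The likelihood of the observed sequence under each hypothesis: P(data | r = 1) = (1/6)(5/5)(0/4) = 0; P(data | r = 2) = (2/6)(4/5)(1/4)(0/3) = 0; P(data | r = 3) = (3/6)(3/5)(2/4)(1/3) = 1/20; P(data | r = 4) = (4/6)(2/5)(3/4)(2/3) = 2/15; P(data | r = 5) = (5/6)(1/5)(4/4)(3/3) = 1/6.
Multiplying each by its prior: 1/5 · 0 = 0, 1/5 · 0 = 0, 1/5 · 1/20 = 1/100, 1/5 · 2/15 = 2/75, 1/5 · 1/6 = 1/30; with total 7/100.
Hence P(r = 5 | data) = (1/30) / (7/100) = 10/21.

0.4762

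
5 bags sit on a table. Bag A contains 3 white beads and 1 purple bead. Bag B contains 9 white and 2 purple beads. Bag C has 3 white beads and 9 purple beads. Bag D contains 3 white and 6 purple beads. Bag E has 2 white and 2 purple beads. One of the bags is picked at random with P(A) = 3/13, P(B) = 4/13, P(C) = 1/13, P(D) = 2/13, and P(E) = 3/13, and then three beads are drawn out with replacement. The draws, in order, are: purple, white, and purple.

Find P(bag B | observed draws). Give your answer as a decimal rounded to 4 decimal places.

For each hypothesis, P(data | H) works out to: P(data | bag A) = (1/4)(3/4)(1/4) = 0.046875; P(data | bag B) = (2/11)(9/11)(2/11) = 0.027047; P(data | bag C) = (9/12)(3/12)(9/12) = 0.14062; P(data | bag D) = (6/9)(3/9)(6/9) = 0.14815; P(data | bag E) = (2/4)(2/4)(2/4) = 0.125.
Weighting by the prior gives 3/13 · 0.046875 = 0.010817, 4/13 · 0.027047 = 0.0083223, 1/13 · 0.14062 = 0.010817, 2/13 · 0.14815 = 0.022792, 3/13 · 0.125 = 0.028846; with total 0.081595.
Therefore the posterior P(bag B | data) = (0.0083223) / (0.081595) = 0.10199.

0.1020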